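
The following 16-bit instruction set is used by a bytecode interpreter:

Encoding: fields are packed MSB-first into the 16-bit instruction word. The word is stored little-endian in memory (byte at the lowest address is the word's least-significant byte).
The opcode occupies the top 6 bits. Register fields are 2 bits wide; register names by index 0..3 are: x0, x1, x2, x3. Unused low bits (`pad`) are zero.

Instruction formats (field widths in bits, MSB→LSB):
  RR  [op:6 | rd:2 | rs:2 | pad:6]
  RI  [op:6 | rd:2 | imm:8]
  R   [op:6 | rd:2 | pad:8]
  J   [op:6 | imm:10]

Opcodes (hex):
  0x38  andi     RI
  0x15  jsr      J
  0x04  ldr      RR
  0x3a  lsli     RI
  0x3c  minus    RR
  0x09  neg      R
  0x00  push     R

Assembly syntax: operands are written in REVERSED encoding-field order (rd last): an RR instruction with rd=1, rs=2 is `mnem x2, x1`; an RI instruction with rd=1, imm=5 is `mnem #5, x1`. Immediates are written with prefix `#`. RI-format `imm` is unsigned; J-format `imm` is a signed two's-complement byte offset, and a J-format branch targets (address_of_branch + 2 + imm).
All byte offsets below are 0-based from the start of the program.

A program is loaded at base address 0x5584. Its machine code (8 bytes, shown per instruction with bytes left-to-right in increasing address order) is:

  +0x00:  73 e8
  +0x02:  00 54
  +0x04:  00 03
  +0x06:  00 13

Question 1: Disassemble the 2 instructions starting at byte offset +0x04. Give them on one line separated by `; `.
+0x04: 00 03 ⇒ word 0x0300 (little)
  top 6b → 0x0 → push [R]
  [9:8] rd=3 = x3
+0x06: 00 13 ⇒ word 0x1300 (little)
  top 6b → 0x4 → ldr [RR]
  [9:8] rd=3 = x3
  [7:6] rs=0 = x0

push x3; ldr x0, x3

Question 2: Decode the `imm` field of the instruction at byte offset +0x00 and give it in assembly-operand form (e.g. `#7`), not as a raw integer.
@+00  little-endian(73 e8) = 0xe873
  top 6b → 0x3a → lsli [RI]
  [9:8] rd=0 = x0
  [7:0] imm=115 = #115

#115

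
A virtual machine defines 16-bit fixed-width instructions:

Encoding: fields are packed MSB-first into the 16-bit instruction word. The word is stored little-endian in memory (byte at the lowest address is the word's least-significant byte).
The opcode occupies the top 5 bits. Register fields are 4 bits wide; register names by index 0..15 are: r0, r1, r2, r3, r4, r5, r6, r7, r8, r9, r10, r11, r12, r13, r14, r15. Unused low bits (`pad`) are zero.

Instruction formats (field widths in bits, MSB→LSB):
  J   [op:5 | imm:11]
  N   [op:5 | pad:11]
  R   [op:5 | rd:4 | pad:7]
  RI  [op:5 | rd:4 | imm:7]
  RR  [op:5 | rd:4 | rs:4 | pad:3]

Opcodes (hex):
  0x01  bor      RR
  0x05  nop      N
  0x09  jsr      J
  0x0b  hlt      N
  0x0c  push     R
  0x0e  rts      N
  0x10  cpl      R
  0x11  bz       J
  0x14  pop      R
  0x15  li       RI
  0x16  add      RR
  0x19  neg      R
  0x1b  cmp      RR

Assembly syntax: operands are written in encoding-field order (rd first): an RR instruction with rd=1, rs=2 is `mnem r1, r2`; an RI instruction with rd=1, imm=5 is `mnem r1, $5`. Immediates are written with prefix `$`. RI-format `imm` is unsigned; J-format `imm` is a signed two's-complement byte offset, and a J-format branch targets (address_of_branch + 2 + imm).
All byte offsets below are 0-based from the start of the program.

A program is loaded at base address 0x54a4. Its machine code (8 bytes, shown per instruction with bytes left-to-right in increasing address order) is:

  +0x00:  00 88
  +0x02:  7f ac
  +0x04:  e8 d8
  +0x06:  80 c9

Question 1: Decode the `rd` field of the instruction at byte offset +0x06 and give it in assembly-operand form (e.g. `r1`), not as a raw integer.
+0x06: 80 c9 ⇒ word 0xc980 (little)
  opcode bits[15:11]=0x19: neg/R
  [10:7] rd=3 = r3

r3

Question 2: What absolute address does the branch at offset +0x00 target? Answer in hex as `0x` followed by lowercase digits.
[00] 00 88 → 0x8800
  top 5b → 0x11 → bz [J]
  [10:0] imm=0 = $0
  target = base 0x54a4 + off 0x00 + 2 + imm 0 = 0x54a6

0x54a6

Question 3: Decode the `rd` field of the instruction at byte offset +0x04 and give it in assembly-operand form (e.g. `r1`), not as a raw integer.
r1

+0x04: e8 d8 ⇒ word 0xd8e8 (little)
  opcode bits[15:11]=0x1b: cmp/RR
  rd: (w>>7)&0xf=0x1 → r1
  rs: (w>>3)&0xf=0xd → r13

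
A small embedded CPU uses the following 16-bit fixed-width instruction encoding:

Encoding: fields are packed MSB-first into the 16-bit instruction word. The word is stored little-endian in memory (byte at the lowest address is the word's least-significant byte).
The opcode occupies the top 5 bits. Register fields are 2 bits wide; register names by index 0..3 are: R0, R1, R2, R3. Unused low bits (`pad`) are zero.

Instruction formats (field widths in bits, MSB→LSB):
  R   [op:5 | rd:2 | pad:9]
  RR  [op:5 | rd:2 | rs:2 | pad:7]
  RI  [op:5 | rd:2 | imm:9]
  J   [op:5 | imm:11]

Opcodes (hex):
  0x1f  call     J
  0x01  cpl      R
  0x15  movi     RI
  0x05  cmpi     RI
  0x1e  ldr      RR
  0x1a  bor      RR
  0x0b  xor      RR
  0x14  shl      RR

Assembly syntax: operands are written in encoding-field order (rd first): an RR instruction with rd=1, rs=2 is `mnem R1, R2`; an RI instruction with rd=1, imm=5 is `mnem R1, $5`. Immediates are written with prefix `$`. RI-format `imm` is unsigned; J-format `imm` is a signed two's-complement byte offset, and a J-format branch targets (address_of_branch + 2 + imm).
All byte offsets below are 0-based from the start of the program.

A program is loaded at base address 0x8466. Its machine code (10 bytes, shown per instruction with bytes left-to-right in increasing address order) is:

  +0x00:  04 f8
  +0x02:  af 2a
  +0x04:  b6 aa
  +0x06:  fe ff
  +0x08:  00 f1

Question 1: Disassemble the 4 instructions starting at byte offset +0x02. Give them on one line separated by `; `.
off 0x02: read af 2a as little → 0x2aaf
  top 5b → 0x5 → cmpi [RI]
  rd: (w>>9)&0x3=0x1 → R1
  imm: (w>>0)&0x1ff=0xaf → $175
off 0x04: read b6 aa as little → 0xaab6
  top 5b → 0x15 → movi [RI]
  rd: (w>>9)&0x3=0x1 → R1
  imm: (w>>0)&0x1ff=0xb6 → $182
off 0x06: read fe ff as little → 0xfffe
  top 5b → 0x1f → call [J]
  imm: (w>>0)&0x7ff=0x7fe (s11→-2) → $-2
off 0x08: read 00 f1 as little → 0xf100
  top 5b → 0x1e → ldr [RR]
  rd: (w>>9)&0x3=0x0 → R0
  rs: (w>>7)&0x3=0x2 → R2

cmpi R1, $175; movi R1, $182; call $-2; ldr R0, R2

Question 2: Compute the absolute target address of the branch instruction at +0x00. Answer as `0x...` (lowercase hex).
0x846c

[00] 04 f8 → 0xf804
  top 5b → 0x1f → call [J]
  [10:0] imm=4 = $4
  target = base 0x8466 + off 0x00 + 2 + imm 4 = 0x846c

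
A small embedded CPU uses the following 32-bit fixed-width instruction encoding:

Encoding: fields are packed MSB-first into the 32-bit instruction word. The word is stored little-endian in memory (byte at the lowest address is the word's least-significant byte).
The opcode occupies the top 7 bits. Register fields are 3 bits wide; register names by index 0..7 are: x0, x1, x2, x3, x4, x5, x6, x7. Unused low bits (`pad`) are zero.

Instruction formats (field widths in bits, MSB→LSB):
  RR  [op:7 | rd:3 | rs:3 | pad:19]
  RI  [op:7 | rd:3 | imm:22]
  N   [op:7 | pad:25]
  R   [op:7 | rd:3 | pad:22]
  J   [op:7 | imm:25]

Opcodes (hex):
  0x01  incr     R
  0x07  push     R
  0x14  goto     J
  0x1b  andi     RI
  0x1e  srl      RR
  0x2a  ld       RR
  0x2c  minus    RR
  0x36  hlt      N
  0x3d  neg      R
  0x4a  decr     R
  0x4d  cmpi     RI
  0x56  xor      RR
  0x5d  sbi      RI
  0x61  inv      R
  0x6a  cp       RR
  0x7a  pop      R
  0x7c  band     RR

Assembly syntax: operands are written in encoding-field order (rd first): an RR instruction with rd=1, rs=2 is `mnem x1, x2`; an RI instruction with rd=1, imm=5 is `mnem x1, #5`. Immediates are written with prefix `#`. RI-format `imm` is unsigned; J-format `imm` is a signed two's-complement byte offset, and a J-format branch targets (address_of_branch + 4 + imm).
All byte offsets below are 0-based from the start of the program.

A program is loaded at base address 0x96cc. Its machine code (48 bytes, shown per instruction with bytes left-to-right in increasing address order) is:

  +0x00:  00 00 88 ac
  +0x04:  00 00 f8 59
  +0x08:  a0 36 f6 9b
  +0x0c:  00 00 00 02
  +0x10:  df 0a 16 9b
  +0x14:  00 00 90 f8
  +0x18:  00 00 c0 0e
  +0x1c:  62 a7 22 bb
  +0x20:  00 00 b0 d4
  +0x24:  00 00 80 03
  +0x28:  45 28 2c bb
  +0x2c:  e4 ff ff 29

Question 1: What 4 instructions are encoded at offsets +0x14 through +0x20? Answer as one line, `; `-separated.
band x2, x2; push x3; sbi x4, #2271074; cp x2, x6

[14] 00 00 90 f8 → 0xf8900000
  op=0xf8900000>>25=0x7c ⇒ band (RR)
  [24:22] rd=2 = x2
  [21:19] rs=2 = x2
[18] 00 00 c0 0e → 0x0ec00000
  op=0x0ec00000>>25=0x7 ⇒ push (R)
  [24:22] rd=3 = x3
[1c] 62 a7 22 bb → 0xbb22a762
  op=0xbb22a762>>25=0x5d ⇒ sbi (RI)
  [24:22] rd=4 = x4
  [21:0] imm=2271074 = #2271074
[20] 00 00 b0 d4 → 0xd4b00000
  op=0xd4b00000>>25=0x6a ⇒ cp (RR)
  [24:22] rd=2 = x2
  [21:19] rs=6 = x6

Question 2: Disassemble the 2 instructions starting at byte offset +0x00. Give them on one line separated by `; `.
xor x2, x1; minus x7, x7

[00] 00 00 88 ac → 0xac880000
  op=0xac880000>>25=0x56 ⇒ xor (RR)
  rd: (w>>22)&0x7=0x2 → x2
  rs: (w>>19)&0x7=0x1 → x1
[04] 00 00 f8 59 → 0x59f80000
  op=0x59f80000>>25=0x2c ⇒ minus (RR)
  rd: (w>>22)&0x7=0x7 → x7
  rs: (w>>19)&0x7=0x7 → x7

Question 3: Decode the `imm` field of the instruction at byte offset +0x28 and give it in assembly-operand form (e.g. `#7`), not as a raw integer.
[28] 45 28 2c bb → 0xbb2c2845
  top 7b → 0x5d → sbi [RI]
  [24:22] rd=4 = x4
  [21:0] imm=2893893 = #2893893

#2893893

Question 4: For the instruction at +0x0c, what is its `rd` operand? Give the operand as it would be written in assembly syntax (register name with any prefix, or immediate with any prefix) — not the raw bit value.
x0

+0x0c: 00 00 00 02 ⇒ word 0x02000000 (little)
  opcode bits[31:25]=0x1: incr/R
  [24:22] rd=0 = x0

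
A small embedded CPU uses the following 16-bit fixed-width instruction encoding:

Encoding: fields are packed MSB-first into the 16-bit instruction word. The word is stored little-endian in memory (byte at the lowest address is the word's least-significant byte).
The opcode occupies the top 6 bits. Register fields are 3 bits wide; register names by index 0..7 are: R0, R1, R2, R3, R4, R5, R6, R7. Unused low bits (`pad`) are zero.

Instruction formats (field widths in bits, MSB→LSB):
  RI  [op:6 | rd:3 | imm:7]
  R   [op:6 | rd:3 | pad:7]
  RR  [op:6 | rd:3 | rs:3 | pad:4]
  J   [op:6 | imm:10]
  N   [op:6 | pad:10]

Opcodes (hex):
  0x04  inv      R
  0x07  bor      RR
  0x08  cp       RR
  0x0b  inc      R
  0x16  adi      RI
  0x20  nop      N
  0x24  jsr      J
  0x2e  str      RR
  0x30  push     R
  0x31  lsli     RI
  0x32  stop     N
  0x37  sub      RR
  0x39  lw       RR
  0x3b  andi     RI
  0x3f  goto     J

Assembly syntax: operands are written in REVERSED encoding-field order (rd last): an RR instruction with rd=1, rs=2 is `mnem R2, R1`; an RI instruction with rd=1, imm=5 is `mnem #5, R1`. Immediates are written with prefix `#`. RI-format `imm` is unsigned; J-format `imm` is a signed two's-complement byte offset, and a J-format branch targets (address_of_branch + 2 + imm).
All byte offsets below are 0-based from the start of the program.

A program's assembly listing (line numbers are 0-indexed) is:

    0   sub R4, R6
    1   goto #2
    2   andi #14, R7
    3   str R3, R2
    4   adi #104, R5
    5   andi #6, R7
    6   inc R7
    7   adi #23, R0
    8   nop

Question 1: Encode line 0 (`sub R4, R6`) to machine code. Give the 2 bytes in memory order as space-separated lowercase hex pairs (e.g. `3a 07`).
0. sub fields op=0x37:6|rd=6:3|rs=4:3|pad=0:4 → word df40h → 40 df

40 df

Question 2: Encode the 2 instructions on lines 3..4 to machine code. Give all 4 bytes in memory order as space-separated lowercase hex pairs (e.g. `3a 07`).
30 b9 e8 5a

3. str fields op=0x2e:6|rd=2:3|rs=3:3|pad=0:4 → word b930h → 30 b9
4. adi fields op=0x16:6|rd=5:3|imm=104:7 → word 5ae8h → e8 5a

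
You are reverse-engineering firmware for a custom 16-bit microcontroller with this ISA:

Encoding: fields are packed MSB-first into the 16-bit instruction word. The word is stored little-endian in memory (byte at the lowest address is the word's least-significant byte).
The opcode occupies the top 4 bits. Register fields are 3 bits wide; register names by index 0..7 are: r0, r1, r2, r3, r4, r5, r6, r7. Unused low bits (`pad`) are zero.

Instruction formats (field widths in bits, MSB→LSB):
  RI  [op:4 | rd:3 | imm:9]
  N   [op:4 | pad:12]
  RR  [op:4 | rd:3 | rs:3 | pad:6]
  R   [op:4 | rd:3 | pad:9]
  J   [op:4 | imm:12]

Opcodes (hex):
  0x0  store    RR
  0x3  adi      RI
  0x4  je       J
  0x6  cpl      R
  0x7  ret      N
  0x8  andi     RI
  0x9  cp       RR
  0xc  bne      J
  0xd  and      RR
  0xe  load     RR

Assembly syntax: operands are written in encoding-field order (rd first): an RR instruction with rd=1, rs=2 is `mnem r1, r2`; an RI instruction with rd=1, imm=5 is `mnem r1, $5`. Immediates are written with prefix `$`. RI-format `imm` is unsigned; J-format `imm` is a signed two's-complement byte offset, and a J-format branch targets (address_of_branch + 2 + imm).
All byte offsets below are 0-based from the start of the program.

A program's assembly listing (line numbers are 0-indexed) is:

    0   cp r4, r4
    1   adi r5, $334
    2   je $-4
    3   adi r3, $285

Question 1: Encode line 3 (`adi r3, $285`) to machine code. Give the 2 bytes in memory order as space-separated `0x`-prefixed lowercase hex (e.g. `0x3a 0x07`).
3. adi fields op=0x3:4|rd=3:3|imm=285:9 → word 371dh → 1d 37

0x1d 0x37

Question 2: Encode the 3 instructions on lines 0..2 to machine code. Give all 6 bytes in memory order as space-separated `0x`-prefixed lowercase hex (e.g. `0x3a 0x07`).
0. cp fields op=0x9:4|rd=4:3|rs=4:3|pad=0:6 → word 9900h → 00 99
1. adi fields op=0x3:4|rd=5:3|imm=334:9 → word 3b4eh → 4e 3b
2. je fields op=0x4:4|imm=-4:12 → word 4ffch → fc 4f

0x00 0x99 0x4e 0x3b 0xfc 0x4f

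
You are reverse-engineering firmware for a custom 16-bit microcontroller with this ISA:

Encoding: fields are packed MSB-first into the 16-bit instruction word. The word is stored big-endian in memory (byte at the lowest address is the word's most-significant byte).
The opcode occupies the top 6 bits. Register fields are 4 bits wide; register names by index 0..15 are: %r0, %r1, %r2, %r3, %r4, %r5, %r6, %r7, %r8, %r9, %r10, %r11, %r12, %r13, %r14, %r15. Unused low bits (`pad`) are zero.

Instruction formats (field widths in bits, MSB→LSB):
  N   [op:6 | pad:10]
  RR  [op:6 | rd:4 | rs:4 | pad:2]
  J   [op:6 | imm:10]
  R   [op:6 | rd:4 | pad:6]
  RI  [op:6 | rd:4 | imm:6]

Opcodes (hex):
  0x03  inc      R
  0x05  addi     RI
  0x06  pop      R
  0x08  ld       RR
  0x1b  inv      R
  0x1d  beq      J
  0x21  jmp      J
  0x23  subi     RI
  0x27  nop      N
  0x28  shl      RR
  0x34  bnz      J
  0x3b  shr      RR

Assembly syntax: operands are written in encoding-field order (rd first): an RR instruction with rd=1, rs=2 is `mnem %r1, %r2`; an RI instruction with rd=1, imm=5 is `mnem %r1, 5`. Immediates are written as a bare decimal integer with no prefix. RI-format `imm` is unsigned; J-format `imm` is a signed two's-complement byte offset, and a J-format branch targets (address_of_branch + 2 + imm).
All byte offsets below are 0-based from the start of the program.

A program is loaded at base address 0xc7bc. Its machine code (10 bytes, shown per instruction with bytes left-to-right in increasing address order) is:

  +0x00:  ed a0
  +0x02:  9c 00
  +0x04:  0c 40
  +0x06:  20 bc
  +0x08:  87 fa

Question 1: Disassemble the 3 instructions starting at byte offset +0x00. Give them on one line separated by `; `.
shr %r6, %r8; nop; inc %r1

+0x00: ed a0 ⇒ word 0xeda0 (big)
  op=0xeda0>>10=0x3b ⇒ shr (RR)
  rd@[9:6]=0x6 ⇒ %r6
  rs@[5:2]=0x8 ⇒ %r8
+0x02: 9c 00 ⇒ word 0x9c00 (big)
  op=0x9c00>>10=0x27 ⇒ nop (N)
+0x04: 0c 40 ⇒ word 0x0c40 (big)
  op=0x0c40>>10=0x3 ⇒ inc (R)
  rd@[9:6]=0x1 ⇒ %r1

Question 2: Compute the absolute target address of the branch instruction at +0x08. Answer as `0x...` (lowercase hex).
@+08  big-endian(87 fa) = 0x87fa
  op=0x87fa>>10=0x21 ⇒ jmp (J)
  [9:0] imm=1018 (s10→-6) = -6
  target = base 0xc7bc + off 0x08 + 2 + imm -6 = 0xc7c0

0xc7c0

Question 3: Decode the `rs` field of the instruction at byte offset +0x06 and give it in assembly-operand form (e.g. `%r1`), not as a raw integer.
%r15

off 0x06: read 20 bc as big → 0x20bc
  op=0x20bc>>10=0x8 ⇒ ld (RR)
  rd: (w>>6)&0xf=0x2 → %r2
  rs: (w>>2)&0xf=0xf → %r15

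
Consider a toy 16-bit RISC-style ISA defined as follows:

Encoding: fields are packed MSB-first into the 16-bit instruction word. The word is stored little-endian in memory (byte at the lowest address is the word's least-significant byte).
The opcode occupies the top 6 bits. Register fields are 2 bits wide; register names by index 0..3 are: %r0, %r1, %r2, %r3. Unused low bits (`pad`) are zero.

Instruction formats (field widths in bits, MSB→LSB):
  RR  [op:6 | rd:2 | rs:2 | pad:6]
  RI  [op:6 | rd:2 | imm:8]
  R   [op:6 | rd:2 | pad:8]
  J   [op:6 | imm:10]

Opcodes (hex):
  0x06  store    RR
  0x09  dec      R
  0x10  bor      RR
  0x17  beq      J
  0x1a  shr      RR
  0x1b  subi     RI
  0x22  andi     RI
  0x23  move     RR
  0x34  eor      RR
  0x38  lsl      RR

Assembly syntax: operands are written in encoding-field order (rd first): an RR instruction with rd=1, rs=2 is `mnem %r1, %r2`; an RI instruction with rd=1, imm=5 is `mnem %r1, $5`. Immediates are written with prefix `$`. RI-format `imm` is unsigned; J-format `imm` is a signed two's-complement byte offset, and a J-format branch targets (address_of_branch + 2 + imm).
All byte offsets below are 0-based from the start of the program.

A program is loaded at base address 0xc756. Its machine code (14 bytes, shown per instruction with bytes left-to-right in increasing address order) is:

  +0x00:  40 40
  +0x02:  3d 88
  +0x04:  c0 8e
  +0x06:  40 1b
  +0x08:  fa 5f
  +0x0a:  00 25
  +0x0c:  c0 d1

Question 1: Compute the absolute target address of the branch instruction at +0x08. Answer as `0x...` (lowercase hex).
0xc75a

off 0x08: read fa 5f as little → 0x5ffa
  op=0x5ffa>>10=0x17 ⇒ beq (J)
  imm@[9:0]=0x3fa (s10→-6) ⇒ $-6
  target = base 0xc756 + off 0x08 + 2 + imm -6 = 0xc75a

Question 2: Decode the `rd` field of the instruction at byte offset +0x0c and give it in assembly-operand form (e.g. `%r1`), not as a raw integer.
+0x0c: c0 d1 ⇒ word 0xd1c0 (little)
  top 6b → 0x34 → eor [RR]
  rd: (w>>8)&0x3=0x1 → %r1
  rs: (w>>6)&0x3=0x3 → %r3

%r1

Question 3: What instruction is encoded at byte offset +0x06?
[06] 40 1b → 0x1b40
  op=0x1b40>>10=0x6 ⇒ store (RR)
  rd@[9:8]=0x3 ⇒ %r3
  rs@[7:6]=0x1 ⇒ %r1

store %r3, %r1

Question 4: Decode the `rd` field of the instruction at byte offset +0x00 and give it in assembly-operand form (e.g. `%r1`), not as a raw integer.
%r0

off 0x00: read 40 40 as little → 0x4040
  top 6b → 0x10 → bor [RR]
  [9:8] rd=0 = %r0
  [7:6] rs=1 = %r1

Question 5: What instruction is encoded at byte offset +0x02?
[02] 3d 88 → 0x883d
  top 6b → 0x22 → andi [RI]
  rd: (w>>8)&0x3=0x0 → %r0
  imm: (w>>0)&0xff=0x3d → $61

andi %r0, $61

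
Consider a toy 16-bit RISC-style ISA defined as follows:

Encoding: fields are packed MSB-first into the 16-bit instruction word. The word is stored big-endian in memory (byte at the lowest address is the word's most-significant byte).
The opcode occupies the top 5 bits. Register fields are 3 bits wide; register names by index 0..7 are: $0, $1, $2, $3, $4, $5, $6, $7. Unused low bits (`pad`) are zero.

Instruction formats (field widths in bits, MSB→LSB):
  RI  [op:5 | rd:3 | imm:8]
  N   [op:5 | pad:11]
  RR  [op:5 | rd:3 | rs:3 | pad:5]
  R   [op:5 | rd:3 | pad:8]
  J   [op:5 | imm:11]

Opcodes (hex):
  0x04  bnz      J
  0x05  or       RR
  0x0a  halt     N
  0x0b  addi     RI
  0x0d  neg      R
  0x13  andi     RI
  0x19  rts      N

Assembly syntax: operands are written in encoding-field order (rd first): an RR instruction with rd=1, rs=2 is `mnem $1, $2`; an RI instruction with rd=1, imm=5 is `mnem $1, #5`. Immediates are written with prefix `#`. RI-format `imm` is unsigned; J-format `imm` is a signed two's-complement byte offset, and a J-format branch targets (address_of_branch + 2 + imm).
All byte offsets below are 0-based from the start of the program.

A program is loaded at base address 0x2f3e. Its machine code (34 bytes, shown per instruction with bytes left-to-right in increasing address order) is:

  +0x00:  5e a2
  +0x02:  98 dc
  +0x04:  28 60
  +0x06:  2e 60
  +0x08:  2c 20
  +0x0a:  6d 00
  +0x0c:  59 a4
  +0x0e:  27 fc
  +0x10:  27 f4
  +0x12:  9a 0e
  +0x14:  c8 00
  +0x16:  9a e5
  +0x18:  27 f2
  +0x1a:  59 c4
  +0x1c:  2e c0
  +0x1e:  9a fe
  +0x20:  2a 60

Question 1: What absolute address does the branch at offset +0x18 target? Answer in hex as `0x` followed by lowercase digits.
0x2f4a

[18] 27 f2 → 0x27f2
  top 5b → 0x4 → bnz [J]
  [10:0] imm=2034 (s11→-14) = #-14
  target = base 0x2f3e + off 0x18 + 2 + imm -14 = 0x2f4a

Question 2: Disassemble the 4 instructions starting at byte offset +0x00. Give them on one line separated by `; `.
off 0x00: read 5e a2 as big → 0x5ea2
  top 5b → 0xb → addi [RI]
  rd@[10:8]=0x6 ⇒ $6
  imm@[7:0]=0xa2 ⇒ #162
off 0x02: read 98 dc as big → 0x98dc
  top 5b → 0x13 → andi [RI]
  rd@[10:8]=0x0 ⇒ $0
  imm@[7:0]=0xdc ⇒ #220
off 0x04: read 28 60 as big → 0x2860
  top 5b → 0x5 → or [RR]
  rd@[10:8]=0x0 ⇒ $0
  rs@[7:5]=0x3 ⇒ $3
off 0x06: read 2e 60 as big → 0x2e60
  top 5b → 0x5 → or [RR]
  rd@[10:8]=0x6 ⇒ $6
  rs@[7:5]=0x3 ⇒ $3

addi $6, #162; andi $0, #220; or $0, $3; or $6, $3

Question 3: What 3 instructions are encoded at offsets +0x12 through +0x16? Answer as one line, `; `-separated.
andi $2, #14; rts; andi $2, #229

off 0x12: read 9a 0e as big → 0x9a0e
  op=0x9a0e>>11=0x13 ⇒ andi (RI)
  [10:8] rd=2 = $2
  [7:0] imm=14 = #14
off 0x14: read c8 00 as big → 0xc800
  op=0xc800>>11=0x19 ⇒ rts (N)
off 0x16: read 9a e5 as big → 0x9ae5
  op=0x9ae5>>11=0x13 ⇒ andi (RI)
  [10:8] rd=2 = $2
  [7:0] imm=229 = #229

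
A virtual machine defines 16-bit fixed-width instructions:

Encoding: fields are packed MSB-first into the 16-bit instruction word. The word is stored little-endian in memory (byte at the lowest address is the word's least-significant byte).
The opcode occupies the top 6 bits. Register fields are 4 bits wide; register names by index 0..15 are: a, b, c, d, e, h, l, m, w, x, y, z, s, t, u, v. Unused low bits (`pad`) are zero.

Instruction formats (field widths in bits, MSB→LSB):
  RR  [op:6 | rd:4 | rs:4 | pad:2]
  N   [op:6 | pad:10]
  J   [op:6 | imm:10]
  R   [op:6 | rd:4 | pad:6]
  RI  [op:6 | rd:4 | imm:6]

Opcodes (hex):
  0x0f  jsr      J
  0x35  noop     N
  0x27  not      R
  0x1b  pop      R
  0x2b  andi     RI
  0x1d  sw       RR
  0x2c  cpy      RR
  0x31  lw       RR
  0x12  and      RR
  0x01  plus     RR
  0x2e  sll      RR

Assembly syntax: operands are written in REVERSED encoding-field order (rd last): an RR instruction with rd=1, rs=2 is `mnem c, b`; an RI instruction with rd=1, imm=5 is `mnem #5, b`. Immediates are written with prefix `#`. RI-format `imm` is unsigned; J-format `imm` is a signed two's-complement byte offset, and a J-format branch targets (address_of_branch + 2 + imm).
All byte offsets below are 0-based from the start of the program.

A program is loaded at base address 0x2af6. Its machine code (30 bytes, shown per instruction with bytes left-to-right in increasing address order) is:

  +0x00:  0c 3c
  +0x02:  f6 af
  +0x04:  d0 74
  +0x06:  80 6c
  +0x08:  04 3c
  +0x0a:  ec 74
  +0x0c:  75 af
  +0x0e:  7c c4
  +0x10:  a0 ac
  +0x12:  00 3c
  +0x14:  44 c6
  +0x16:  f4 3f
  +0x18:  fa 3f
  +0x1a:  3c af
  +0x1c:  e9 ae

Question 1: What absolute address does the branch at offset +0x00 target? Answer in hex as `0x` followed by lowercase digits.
@+00  little-endian(0c 3c) = 0x3c0c
  top 6b → 0xf → jsr [J]
  [9:0] imm=12 = #12
  target = base 0x2af6 + off 0x00 + 2 + imm 12 = 0x2b04

0x2b04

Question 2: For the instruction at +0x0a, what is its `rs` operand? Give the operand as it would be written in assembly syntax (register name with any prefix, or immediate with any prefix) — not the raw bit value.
z

off 0x0a: read ec 74 as little → 0x74ec
  op=0x74ec>>10=0x1d ⇒ sw (RR)
  rd: (w>>6)&0xf=0x3 → d
  rs: (w>>2)&0xf=0xb → z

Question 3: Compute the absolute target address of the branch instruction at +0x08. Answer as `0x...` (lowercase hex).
0x2b04

+0x08: 04 3c ⇒ word 0x3c04 (little)
  opcode bits[15:10]=0xf: jsr/J
  [9:0] imm=4 = #4
  target = base 0x2af6 + off 0x08 + 2 + imm 4 = 0x2b04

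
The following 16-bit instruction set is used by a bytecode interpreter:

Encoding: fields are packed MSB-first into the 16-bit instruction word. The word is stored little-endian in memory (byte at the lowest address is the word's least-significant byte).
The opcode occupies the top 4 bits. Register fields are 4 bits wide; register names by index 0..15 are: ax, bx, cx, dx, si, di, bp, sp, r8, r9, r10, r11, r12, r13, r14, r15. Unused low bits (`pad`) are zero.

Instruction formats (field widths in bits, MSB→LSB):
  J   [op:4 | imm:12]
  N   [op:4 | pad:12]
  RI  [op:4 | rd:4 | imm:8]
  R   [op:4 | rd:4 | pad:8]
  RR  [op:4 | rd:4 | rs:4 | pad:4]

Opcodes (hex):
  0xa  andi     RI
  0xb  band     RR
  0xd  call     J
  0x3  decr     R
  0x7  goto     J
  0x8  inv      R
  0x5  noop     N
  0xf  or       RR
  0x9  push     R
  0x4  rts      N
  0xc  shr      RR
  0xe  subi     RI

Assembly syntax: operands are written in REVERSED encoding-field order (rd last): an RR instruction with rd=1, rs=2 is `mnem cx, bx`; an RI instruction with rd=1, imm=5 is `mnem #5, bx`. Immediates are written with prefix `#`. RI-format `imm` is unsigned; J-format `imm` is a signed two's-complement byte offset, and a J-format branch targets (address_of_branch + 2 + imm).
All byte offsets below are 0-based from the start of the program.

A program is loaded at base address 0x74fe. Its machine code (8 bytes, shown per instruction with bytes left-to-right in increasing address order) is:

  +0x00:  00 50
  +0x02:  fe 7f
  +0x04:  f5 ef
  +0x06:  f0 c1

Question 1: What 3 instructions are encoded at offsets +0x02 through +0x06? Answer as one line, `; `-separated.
+0x02: fe 7f ⇒ word 0x7ffe (little)
  op=0x7ffe>>12=0x7 ⇒ goto (J)
  [11:0] imm=4094 (s12→-2) = #-2
+0x04: f5 ef ⇒ word 0xeff5 (little)
  op=0xeff5>>12=0xe ⇒ subi (RI)
  [11:8] rd=15 = r15
  [7:0] imm=245 = #245
+0x06: f0 c1 ⇒ word 0xc1f0 (little)
  op=0xc1f0>>12=0xc ⇒ shr (RR)
  [11:8] rd=1 = bx
  [7:4] rs=15 = r15

goto #-2; subi #245, r15; shr r15, bx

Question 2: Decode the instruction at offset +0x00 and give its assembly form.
off 0x00: read 00 50 as little → 0x5000
  top 4b → 0x5 → noop [N]

noop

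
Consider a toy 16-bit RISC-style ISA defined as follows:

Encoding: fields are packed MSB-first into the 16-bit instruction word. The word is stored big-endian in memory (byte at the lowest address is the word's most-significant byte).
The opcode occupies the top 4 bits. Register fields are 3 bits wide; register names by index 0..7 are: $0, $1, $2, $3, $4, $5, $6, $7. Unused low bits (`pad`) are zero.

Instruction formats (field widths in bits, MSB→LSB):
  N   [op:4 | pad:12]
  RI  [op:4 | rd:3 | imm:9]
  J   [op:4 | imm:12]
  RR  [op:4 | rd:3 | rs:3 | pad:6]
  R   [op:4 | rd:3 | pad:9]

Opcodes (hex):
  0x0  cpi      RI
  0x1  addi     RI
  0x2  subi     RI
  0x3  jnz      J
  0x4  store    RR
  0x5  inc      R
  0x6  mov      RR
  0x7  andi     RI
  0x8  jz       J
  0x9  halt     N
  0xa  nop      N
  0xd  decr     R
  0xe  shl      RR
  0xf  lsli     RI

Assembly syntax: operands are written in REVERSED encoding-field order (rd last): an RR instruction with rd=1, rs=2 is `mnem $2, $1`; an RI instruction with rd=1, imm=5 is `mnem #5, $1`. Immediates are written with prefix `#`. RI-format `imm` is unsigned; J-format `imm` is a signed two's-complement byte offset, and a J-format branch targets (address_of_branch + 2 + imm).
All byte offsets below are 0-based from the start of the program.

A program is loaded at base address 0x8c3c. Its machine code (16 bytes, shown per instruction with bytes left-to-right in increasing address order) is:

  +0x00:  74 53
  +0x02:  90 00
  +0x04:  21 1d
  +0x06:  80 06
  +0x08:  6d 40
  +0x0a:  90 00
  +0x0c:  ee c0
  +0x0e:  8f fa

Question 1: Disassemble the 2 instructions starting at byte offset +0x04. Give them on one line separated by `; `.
off 0x04: read 21 1d as big → 0x211d
  op=0x211d>>12=0x2 ⇒ subi (RI)
  [11:9] rd=0 = $0
  [8:0] imm=285 = #285
off 0x06: read 80 06 as big → 0x8006
  op=0x8006>>12=0x8 ⇒ jz (J)
  [11:0] imm=6 = #6

subi #285, $0; jz #6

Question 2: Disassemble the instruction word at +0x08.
[08] 6d 40 → 0x6d40
  opcode bits[15:12]=0x6: mov/RR
  rd: (w>>9)&0x7=0x6 → $6
  rs: (w>>6)&0x7=0x5 → $5

mov $5, $6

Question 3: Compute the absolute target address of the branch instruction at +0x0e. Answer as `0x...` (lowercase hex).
0x8c46

[0e] 8f fa → 0x8ffa
  op=0x8ffa>>12=0x8 ⇒ jz (J)
  [11:0] imm=4090 (s12→-6) = #-6
  target = base 0x8c3c + off 0x0e + 2 + imm -6 = 0x8c46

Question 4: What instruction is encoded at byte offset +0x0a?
+0x0a: 90 00 ⇒ word 0x9000 (big)
  top 4b → 0x9 → halt [N]

halt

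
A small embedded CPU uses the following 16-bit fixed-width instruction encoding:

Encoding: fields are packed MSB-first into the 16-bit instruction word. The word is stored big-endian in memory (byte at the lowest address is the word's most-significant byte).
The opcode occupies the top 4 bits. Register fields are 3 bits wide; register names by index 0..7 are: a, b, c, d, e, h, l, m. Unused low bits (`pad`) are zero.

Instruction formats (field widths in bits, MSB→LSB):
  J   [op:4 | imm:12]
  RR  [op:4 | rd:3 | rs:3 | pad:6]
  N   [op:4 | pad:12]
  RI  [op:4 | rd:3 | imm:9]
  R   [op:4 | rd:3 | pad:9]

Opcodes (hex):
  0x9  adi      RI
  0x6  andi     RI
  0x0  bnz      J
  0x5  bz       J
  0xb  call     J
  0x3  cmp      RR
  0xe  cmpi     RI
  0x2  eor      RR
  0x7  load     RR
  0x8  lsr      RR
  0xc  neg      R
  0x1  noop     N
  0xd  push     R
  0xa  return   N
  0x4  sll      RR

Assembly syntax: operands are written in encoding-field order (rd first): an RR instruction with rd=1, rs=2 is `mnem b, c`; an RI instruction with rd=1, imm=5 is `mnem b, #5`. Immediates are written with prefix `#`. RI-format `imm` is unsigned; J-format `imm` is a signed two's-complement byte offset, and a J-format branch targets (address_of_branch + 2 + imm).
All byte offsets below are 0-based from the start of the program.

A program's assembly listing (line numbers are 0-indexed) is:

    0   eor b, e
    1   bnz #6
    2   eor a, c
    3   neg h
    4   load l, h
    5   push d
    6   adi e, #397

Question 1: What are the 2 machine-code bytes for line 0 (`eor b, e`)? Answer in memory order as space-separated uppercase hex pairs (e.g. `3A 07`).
23 00

L0: eor op=0x2:4|rd=1:3|rs=4:3|pad=0:6 ⇒ 0x2300 ⇒ big 23 00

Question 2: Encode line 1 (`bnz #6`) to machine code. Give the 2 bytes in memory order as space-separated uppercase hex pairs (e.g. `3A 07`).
L1: bnz op=0x0:4|imm=6:12 ⇒ 0x0006 ⇒ big 00 06

00 06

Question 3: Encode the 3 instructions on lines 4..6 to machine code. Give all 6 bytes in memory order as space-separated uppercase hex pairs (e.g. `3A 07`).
7D 40 D6 00 99 8D

4. load fields op=0x7:4|rd=6:3|rs=5:3|pad=0:6 → word 7d40h → 7d 40
5. push fields op=0xd:4|rd=3:3|pad=0:9 → word d600h → d6 00
6. adi fields op=0x9:4|rd=4:3|imm=397:9 → word 998dh → 99 8d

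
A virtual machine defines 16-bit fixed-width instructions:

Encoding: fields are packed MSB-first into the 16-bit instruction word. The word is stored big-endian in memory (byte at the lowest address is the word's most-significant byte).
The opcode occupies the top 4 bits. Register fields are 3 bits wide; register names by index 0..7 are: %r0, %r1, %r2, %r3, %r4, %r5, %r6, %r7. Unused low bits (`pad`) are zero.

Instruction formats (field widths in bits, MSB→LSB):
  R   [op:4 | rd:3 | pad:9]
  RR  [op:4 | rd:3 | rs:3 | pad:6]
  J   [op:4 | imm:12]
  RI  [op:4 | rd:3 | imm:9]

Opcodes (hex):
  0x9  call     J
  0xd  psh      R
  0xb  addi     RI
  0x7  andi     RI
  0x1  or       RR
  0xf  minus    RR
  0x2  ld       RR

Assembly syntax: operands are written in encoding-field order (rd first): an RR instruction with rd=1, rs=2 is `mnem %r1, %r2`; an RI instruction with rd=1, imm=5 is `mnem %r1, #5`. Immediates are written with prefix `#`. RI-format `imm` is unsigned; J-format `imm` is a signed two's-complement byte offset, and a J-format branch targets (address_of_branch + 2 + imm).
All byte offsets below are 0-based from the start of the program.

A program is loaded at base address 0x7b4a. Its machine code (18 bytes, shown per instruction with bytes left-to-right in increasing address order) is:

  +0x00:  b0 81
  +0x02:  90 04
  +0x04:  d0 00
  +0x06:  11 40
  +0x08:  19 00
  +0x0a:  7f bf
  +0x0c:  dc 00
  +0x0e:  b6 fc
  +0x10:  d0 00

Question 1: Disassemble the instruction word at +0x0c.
[0c] dc 00 → 0xdc00
  top 4b → 0xd → psh [R]
  rd: (w>>9)&0x7=0x6 → %r6

psh %r6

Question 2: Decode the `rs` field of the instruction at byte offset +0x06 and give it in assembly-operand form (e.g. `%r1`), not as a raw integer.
+0x06: 11 40 ⇒ word 0x1140 (big)
  top 4b → 0x1 → or [RR]
  rd: (w>>9)&0x7=0x0 → %r0
  rs: (w>>6)&0x7=0x5 → %r5

%r5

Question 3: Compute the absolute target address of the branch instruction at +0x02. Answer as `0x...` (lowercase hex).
[02] 90 04 → 0x9004
  op=0x9004>>12=0x9 ⇒ call (J)
  imm@[11:0]=0x4 ⇒ #4
  target = base 0x7b4a + off 0x02 + 2 + imm 4 = 0x7b52

0x7b52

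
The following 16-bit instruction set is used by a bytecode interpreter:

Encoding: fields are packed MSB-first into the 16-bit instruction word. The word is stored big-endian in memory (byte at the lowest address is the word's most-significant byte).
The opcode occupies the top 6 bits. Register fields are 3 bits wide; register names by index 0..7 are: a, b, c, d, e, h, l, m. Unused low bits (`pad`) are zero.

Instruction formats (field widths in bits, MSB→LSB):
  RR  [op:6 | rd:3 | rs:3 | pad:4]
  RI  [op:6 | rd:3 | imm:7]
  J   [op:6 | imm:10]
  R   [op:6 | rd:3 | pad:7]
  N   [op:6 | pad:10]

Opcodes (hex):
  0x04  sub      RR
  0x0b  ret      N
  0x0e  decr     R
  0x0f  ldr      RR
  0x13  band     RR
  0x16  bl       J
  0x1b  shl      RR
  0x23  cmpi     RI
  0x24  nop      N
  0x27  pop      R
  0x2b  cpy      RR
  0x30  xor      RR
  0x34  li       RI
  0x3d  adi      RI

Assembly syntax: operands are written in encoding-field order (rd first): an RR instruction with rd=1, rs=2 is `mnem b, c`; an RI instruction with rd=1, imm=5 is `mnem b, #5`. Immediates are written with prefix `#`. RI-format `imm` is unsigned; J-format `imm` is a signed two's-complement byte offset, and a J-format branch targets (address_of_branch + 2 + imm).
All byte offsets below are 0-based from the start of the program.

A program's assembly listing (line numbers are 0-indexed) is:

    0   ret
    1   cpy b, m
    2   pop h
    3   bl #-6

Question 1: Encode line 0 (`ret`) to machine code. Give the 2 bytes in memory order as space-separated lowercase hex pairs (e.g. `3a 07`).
0. ret fields op=0xb:6|pad=0:10 → word 2c00h → 2c 00

2c 00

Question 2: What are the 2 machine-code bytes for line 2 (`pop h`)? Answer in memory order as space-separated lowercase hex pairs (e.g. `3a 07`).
line 2 (pop): pack op=0x27:6|rd=5:3|pad=0:7 = 0x9e80; big→ 9e 80

9e 80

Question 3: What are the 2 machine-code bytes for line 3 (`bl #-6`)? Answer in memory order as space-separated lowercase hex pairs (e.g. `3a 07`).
5b fa

3. bl fields op=0x16:6|imm=-6:10 → word 5bfah → 5b fa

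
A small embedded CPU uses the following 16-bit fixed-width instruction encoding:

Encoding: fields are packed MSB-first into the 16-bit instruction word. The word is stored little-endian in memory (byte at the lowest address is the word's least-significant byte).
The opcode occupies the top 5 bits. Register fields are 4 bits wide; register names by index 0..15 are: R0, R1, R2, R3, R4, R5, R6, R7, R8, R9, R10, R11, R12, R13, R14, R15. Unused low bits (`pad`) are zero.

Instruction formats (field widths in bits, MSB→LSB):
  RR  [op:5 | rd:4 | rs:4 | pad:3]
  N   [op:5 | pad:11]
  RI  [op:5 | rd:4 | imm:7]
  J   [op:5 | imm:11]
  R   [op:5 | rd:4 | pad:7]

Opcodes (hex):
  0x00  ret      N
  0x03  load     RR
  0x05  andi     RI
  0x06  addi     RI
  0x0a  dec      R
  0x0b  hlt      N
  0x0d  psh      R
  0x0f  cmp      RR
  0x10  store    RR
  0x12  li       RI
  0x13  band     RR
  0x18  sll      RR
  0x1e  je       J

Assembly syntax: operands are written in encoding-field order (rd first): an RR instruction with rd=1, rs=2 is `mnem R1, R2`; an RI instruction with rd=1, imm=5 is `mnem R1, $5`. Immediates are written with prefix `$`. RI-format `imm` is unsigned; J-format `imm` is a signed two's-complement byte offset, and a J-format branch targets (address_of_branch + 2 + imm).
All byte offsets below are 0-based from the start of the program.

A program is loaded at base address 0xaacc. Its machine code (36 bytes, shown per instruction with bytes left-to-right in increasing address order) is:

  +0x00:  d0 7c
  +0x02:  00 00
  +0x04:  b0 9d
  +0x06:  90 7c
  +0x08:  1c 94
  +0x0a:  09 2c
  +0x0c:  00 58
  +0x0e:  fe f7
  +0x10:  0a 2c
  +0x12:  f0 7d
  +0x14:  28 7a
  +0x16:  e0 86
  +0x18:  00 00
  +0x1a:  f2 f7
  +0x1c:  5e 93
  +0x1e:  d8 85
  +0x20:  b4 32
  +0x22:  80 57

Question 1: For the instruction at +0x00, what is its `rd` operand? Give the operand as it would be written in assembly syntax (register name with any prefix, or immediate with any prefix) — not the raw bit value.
+0x00: d0 7c ⇒ word 0x7cd0 (little)
  top 5b → 0xf → cmp [RR]
  rd@[10:7]=0x9 ⇒ R9
  rs@[6:3]=0xa ⇒ R10

R9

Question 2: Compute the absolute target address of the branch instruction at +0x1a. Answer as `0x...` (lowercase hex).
0xaada

[1a] f2 f7 → 0xf7f2
  op=0xf7f2>>11=0x1e ⇒ je (J)
  imm@[10:0]=0x7f2 (s11→-14) ⇒ $-14
  target = base 0xaacc + off 0x1a + 2 + imm -14 = 0xaada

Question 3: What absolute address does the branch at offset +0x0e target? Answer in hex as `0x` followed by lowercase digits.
0xaada

[0e] fe f7 → 0xf7fe
  opcode bits[15:11]=0x1e: je/J
  imm@[10:0]=0x7fe (s11→-2) ⇒ $-2
  target = base 0xaacc + off 0x0e + 2 + imm -2 = 0xaada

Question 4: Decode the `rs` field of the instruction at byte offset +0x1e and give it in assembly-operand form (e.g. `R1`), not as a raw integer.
R11

+0x1e: d8 85 ⇒ word 0x85d8 (little)
  opcode bits[15:11]=0x10: store/RR
  [10:7] rd=11 = R11
  [6:3] rs=11 = R11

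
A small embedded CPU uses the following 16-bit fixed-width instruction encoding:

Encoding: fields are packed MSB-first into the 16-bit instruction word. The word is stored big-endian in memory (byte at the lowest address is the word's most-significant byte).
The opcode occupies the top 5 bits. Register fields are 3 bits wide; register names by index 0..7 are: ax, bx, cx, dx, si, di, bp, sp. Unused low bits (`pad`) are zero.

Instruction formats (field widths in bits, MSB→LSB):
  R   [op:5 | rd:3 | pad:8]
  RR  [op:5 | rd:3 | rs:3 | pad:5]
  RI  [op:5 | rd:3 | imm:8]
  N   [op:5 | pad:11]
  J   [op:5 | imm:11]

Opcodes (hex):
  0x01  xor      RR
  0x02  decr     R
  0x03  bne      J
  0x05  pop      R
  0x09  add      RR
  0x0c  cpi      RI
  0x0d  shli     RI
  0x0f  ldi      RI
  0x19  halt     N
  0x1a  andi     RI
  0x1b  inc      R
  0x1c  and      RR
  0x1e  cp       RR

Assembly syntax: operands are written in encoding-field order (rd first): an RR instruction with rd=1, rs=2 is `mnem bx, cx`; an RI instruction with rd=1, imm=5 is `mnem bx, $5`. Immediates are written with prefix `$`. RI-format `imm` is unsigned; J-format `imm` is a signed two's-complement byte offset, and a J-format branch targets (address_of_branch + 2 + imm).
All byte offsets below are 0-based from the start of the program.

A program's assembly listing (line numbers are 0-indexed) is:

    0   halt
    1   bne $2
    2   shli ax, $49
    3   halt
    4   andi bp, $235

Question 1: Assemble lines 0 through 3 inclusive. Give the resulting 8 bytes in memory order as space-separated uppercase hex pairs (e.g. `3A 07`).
C8 00 18 02 68 31 C8 00

line 0 (halt): pack op=0x19:5|pad=0:11 = 0xc800; big→ c8 00
line 1 (bne): pack op=0x3:5|imm=2:11 = 0x1802; big→ 18 02
line 2 (shli): pack op=0xd:5|rd=0:3|imm=49:8 = 0x6831; big→ 68 31
line 3 (halt): pack op=0x19:5|pad=0:11 = 0xc800; big→ c8 00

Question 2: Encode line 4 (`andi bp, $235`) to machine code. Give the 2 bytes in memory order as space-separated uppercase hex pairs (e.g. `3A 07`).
D6 EB

line 4 (andi): pack op=0x1a:5|rd=6:3|imm=235:8 = 0xd6eb; big→ d6 eb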